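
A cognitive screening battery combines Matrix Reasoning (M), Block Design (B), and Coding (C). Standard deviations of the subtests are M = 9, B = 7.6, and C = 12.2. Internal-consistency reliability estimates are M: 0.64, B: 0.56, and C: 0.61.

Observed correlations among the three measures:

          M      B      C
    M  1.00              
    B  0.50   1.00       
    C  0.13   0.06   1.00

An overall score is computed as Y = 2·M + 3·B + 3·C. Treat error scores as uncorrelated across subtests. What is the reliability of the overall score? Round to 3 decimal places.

Var(Y) = 2²·9² + 3²·7.6² + 3²·12.2² + 2·[6·9·7.6·0.50 + 6·9·12.2·0.13 + 9·7.6·12.2·0.06] = 2183.4 + 681.826 = 2865.23.
Under uncorrelated errors the observed covariances equal the true-score covariances, so only the own-variance terms attenuate.
True-score variance = [2²·9²·0.64 + 3²·7.6²·0.56 + 3²·12.2²·0.61] + 681.826 = 1315.6 + 681.826 = 1997.43.
Reliability = 1997.43 / 2865.23 = 0.697.

0.697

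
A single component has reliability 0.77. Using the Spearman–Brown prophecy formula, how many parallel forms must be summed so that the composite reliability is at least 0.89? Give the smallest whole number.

3

k ≥ ρ*(1−ρ₁)/(ρ₁(1−ρ*)) = 0.89·0.23 / (0.77·0.11) = 2.417.
Smallest integer k = 3.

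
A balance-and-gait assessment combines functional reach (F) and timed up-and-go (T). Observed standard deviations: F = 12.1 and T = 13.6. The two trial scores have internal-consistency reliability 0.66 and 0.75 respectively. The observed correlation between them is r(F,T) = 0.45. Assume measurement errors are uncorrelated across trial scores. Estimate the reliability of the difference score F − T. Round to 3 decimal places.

0.476

Var(F−T) = 12.1² + 13.6² − 2·12.1·13.6·0.45 = 331.37 − 148.104 = 183.266.
Because errors are independent across components, Cov(Tᵢ,Tⱼ) = Cov(Xᵢ,Xⱼ); the off-diagonal part of the true-score variance is the same as above.
True-score variance = [12.1²·0.66 + 13.6²·0.75] − 148.104 = 235.351 − 148.104 = 87.2466.
Reliability = 87.2466 / 183.266 = 0.476.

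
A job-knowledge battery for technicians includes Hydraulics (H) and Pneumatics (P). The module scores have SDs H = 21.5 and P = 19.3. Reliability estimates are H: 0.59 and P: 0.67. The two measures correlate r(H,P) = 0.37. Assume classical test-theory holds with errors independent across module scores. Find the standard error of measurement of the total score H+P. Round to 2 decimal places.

Var(total) = 834.74 + 307.063 = 1141.8.
True-score variance = 522.296 + 307.063 = 829.359, so reliability = 0.7264.
Error variance = 1141.8 − 829.359 = 312.444; SEM = √312.444 = 17.68.

17.68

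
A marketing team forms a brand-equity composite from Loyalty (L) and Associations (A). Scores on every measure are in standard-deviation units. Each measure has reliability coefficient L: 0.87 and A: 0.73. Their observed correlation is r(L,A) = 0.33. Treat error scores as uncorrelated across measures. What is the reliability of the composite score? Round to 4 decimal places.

0.8496

Var(L+A) = 2 + 2·[0.33] = 2 + 0.66 = 2.66.
With uncorrelated errors the cross-covariances are all true-score covariance, so they carry over unchanged; only the diagonal terms shrink to ρᵢσᵢ².
True-score variance = [0.87 + 0.73] + 0.66 = 1.6 + 0.66 = 2.26.
Reliability = 2.26 / 2.66 = 0.8496.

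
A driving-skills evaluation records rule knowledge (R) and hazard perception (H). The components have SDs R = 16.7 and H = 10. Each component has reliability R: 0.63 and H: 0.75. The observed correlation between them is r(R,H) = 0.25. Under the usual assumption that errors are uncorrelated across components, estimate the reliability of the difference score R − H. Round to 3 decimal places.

Var(R−H) = 16.7² + 10² − 2·16.7·10·0.25 = 378.89 − 83.5 = 295.39.
With uncorrelated errors the cross-covariances are all true-score covariance, so they carry over unchanged; only the diagonal terms shrink to ρᵢσᵢ².
True-score variance = [16.7²·0.63 + 10²·0.75] − 83.5 = 250.701 − 83.5 = 167.201.
Reliability = 167.201 / 295.39 = 0.566.

0.566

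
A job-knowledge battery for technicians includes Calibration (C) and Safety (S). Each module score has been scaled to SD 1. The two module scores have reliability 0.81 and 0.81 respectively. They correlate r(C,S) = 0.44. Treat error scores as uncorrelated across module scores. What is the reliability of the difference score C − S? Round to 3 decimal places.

Var(C−S) = 1 + 1 − 2·0.44 = 2 − 0.88 = 1.12.
Under uncorrelated errors the observed covariances equal the true-score covariances, so only the own-variance terms attenuate.
True-score variance = [0.81 + 0.81] − 0.88 = 1.62 − 0.88 = 0.74.
Reliability = 0.74 / 1.12 = 0.661.

0.661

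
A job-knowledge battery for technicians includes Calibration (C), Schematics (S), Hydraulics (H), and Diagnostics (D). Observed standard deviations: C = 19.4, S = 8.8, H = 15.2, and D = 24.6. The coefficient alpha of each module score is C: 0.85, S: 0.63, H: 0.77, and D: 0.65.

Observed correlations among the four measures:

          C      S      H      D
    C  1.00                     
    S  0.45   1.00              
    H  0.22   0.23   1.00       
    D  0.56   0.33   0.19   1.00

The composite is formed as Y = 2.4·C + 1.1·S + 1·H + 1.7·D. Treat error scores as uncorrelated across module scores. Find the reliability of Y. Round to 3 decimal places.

0.867

Var(Y) = 2.4²·19.4² + 1.1²·8.8² + 15.2² + 1.7²·24.6² + 2·[2.64·19.4·8.8·0.45 + 2.4·19.4·15.2·0.22 + 4.08·19.4·24.6·0.56 + 1.1·8.8·15.2·0.23 + 1.87·8.8·24.6·0.33 + 1.7·15.2·24.6·0.19] = 4241.49 + 3474.23 = 7715.72.
Under uncorrelated errors the observed covariances equal the true-score covariances, so only the own-variance terms attenuate.
True-score variance = [2.4²·19.4²·0.85 + 1.1²·8.8²·0.63 + 15.2²·0.77 + 1.7²·24.6²·0.65] + 3474.23 = 3216.38 + 3474.23 = 6690.62.
Reliability = 6690.62 / 7715.72 = 0.867.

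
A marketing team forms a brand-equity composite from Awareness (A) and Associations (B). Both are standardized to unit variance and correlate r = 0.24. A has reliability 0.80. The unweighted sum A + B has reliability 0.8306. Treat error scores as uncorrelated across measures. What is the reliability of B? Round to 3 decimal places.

Var(A+B) = 2 + 2·0.24 = 2.480.
True-score variance = ρ_A + ρ_B + 2·0.24, so 0.8306 = (0.80 + ρ_B + 0.48) / 2.480.
ρ_B = 0.8306·2.480 − 0.80 − 0.48 = 0.780.

0.780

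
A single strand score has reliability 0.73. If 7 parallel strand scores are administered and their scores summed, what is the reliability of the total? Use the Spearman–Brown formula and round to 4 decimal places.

0.9498

ρ_k = kρ / (1 + (k−1)ρ) = 7·0.73 / (1 + 6·0.73) = 5.110 / 5.380 = 0.9498.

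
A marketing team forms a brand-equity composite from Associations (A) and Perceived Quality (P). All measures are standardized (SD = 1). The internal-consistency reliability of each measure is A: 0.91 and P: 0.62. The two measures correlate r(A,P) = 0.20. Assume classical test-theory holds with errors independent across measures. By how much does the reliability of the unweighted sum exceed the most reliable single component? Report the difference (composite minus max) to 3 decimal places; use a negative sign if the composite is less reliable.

-0.106

Var(sum) = 2 + 0.4 = 2.4; true-score variance = 1.53 + 0.4 = 1.93; composite reliability = 0.8042.
Max component reliability = 0.9100.
Difference = 0.8042 − 0.9100 = -0.106.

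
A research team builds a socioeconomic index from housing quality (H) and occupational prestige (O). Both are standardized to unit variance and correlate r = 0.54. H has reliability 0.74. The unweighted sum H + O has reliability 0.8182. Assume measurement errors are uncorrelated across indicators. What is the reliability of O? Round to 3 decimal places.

Var(H+O) = 2 + 2·0.54 = 3.080.
True-score variance = ρ_H + ρ_O + 2·0.54, so 0.8182 = (0.74 + ρ_O + 1.08) / 3.080.
ρ_O = 0.8182·3.080 − 0.74 − 1.08 = 0.700.

0.700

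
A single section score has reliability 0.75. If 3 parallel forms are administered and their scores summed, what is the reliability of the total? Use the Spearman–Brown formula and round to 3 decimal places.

ρ_k = kρ / (1 + (k−1)ρ) = 3·0.75 / (1 + 2·0.75) = 2.250 / 2.500 = 0.900.

0.900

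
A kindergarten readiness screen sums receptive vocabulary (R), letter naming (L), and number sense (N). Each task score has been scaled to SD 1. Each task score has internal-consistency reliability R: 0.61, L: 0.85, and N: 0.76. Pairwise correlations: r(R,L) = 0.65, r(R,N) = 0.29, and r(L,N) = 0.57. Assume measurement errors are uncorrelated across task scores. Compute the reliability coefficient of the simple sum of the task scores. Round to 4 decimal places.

Var(R+L+N) = 3 + 2·[0.65 + 0.29 + 0.57] = 3 + 3.02 = 6.02.
Under uncorrelated errors the observed covariances equal the true-score covariances, so only the own-variance terms attenuate.
True-score variance = [0.61 + 0.85 + 0.76] + 3.02 = 2.22 + 3.02 = 5.24.
Reliability = 5.24 / 6.02 = 0.8704.

0.8704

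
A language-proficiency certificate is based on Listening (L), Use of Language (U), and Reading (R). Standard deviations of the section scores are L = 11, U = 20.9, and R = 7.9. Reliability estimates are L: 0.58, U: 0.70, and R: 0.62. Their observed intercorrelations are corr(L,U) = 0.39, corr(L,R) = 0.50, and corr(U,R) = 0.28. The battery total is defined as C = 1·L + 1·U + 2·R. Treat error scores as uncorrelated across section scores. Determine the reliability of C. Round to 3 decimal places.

0.794

Var(C) = 11² + 20.9² + 2²·7.9² + 2·[11·20.9·0.39 + 2·11·7.9·0.50 + 2·20.9·7.9·0.28] = 807.45 + 538.045 = 1345.5.
With uncorrelated errors the cross-covariances are all true-score covariance, so they carry over unchanged; only the diagonal terms shrink to ρᵢσᵢ².
True-score variance = [11²·0.58 + 20.9²·0.70 + 2²·7.9²·0.62] + 538.045 = 530.724 + 538.045 = 1068.77.
Reliability = 1068.77 / 1345.5 = 0.794.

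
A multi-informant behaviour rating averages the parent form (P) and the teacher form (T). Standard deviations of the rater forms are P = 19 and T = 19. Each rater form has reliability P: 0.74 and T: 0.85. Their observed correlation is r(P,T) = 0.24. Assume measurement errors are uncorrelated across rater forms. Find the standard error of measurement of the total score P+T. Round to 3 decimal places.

Var(total) = 722 + 173.28 = 895.28.
True-score variance = 573.99 + 173.28 = 747.27, so reliability = 0.8347.
Error variance = 895.28 − 747.27 = 148.01; SEM = √148.01 = 12.166.

12.166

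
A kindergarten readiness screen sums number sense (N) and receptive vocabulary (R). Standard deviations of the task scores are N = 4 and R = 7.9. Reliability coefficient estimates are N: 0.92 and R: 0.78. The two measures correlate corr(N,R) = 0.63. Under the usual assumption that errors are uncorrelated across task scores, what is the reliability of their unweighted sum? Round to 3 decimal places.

Var(N+R) = 4² + 7.9² + 2·[4·7.9·0.63] = 78.41 + 39.816 = 118.226.
Because errors are independent across components, Cov(Tᵢ,Tⱼ) = Cov(Xᵢ,Xⱼ); the off-diagonal part of the true-score variance is the same as above.
True-score variance = [4²·0.92 + 7.9²·0.78] + 39.816 = 63.3998 + 39.816 = 103.216.
Reliability = 103.216 / 118.226 = 0.873.

0.873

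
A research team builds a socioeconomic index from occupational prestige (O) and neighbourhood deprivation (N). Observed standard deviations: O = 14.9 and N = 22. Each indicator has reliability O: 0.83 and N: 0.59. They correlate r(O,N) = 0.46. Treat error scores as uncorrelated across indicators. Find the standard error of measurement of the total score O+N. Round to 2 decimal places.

15.37

Var(total) = 706.01 + 301.576 = 1007.59.
True-score variance = 469.828 + 301.576 = 771.404, so reliability = 0.7656.
Error variance = 1007.59 − 771.404 = 236.182; SEM = √236.182 = 15.37.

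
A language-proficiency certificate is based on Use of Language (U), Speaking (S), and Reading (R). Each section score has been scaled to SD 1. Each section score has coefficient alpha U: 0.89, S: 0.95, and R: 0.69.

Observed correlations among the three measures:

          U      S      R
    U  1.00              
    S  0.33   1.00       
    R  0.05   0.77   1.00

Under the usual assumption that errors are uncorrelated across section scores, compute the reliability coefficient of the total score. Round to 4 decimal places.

Var(U+S+R) = 3 + 2·[0.33 + 0.05 + 0.77] = 3 + 2.3 = 5.3.
With uncorrelated errors the cross-covariances are all true-score covariance, so they carry over unchanged; only the diagonal terms shrink to ρᵢσᵢ².
True-score variance = [0.89 + 0.95 + 0.69] + 2.3 = 2.53 + 2.3 = 4.83.
Reliability = 4.83 / 5.3 = 0.9113.

0.9113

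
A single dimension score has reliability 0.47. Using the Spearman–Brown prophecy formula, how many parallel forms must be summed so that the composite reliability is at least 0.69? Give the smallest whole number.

k ≥ ρ*(1−ρ₁)/(ρ₁(1−ρ*)) = 0.69·0.53 / (0.47·0.31) = 2.510.
Smallest integer k = 3.

3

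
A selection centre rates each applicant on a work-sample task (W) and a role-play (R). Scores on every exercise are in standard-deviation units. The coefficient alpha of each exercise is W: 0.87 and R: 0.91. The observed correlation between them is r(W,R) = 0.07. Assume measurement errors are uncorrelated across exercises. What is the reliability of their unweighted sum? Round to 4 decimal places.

Var(W+R) = 2 + 2·[0.07] = 2 + 0.14 = 2.14.
Because errors are independent across components, Cov(Tᵢ,Tⱼ) = Cov(Xᵢ,Xⱼ); the off-diagonal part of the true-score variance is the same as above.
True-score variance = [0.87 + 0.91] + 0.14 = 1.78 + 0.14 = 1.92.
Reliability = 1.92 / 2.14 = 0.8972.

0.8972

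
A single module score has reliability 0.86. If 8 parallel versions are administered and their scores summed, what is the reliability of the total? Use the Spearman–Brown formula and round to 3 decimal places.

0.980

ρ_k = kρ / (1 + (k−1)ρ) = 8·0.86 / (1 + 7·0.86) = 6.880 / 7.020 = 0.980.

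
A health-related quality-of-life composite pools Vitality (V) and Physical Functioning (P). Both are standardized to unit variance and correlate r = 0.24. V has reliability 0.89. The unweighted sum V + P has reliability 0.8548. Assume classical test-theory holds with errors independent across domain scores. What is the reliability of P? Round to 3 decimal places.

0.750

Var(V+P) = 2 + 2·0.24 = 2.480.
True-score variance = ρ_V + ρ_P + 2·0.24, so 0.8548 = (0.89 + ρ_P + 0.48) / 2.480.
ρ_P = 0.8548·2.480 − 0.89 − 0.48 = 0.750.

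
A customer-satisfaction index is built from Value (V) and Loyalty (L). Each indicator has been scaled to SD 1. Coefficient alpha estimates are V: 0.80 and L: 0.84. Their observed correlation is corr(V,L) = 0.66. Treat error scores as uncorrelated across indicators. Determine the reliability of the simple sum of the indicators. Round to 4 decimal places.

0.8916

Var(V+L) = 2 + 2·[0.66] = 2 + 1.32 = 3.32.
With uncorrelated errors the cross-covariances are all true-score covariance, so they carry over unchanged; only the diagonal terms shrink to ρᵢσᵢ².
True-score variance = [0.80 + 0.84] + 1.32 = 1.64 + 1.32 = 2.96.
Reliability = 2.96 / 3.32 = 0.8916.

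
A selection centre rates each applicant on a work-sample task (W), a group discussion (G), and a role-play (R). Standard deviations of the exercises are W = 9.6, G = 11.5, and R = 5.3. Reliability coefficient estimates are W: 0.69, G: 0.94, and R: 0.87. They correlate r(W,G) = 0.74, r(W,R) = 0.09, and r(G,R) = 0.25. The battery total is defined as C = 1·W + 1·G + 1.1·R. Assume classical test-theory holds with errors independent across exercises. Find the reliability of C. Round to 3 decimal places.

0.912

Var(C) = 9.6² + 11.5² + 1.1²·5.3² + 2·[9.6·11.5·0.74 + 1.1·9.6·5.3·0.09 + 1.1·11.5·5.3·0.25] = 258.399 + 206.989 = 465.388.
Because errors are independent across components, Cov(Tᵢ,Tⱼ) = Cov(Xᵢ,Xⱼ); the off-diagonal part of the true-score variance is the same as above.
True-score variance = [9.6²·0.69 + 11.5²·0.94 + 1.1²·5.3²·0.87] + 206.989 = 217.476 + 206.989 = 424.464.
Reliability = 424.464 / 465.388 = 0.912.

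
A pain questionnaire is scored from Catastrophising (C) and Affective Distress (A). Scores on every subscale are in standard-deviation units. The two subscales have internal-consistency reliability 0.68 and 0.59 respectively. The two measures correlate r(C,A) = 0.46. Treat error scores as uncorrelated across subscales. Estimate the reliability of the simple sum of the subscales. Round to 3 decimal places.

0.750

Var(C+A) = 2 + 2·[0.46] = 2 + 0.92 = 2.92.
With uncorrelated errors the cross-covariances are all true-score covariance, so they carry over unchanged; only the diagonal terms shrink to ρᵢσᵢ².
True-score variance = [0.68 + 0.59] + 0.92 = 1.27 + 0.92 = 2.19.
Reliability = 2.19 / 2.92 = 0.750.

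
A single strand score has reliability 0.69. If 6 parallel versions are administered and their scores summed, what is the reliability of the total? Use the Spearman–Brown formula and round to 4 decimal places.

ρ_k = kρ / (1 + (k−1)ρ) = 6·0.69 / (1 + 5·0.69) = 4.140 / 4.450 = 0.9303.

0.9303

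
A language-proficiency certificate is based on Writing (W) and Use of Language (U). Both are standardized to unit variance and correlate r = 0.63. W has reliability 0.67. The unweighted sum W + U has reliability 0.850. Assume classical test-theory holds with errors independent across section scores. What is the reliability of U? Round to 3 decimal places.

0.841

Var(W+U) = 2 + 2·0.63 = 3.260.
True-score variance = ρ_W + ρ_U + 2·0.63, so 0.850 = (0.67 + ρ_U + 1.26) / 3.260.
ρ_U = 0.850·3.260 − 0.67 − 1.26 = 0.841.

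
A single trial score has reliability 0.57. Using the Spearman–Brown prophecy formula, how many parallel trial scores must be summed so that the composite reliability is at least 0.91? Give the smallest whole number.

k ≥ ρ*(1−ρ₁)/(ρ₁(1−ρ*)) = 0.91·0.43 / (0.57·0.09) = 7.628.
Smallest integer k = 8.

8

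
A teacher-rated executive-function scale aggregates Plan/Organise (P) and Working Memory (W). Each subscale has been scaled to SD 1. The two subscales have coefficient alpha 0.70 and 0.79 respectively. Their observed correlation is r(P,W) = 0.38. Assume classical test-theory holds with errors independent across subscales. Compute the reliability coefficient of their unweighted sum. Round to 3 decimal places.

Var(P+W) = 2 + 2·[0.38] = 2 + 0.76 = 2.76.
Under uncorrelated errors the observed covariances equal the true-score covariances, so only the own-variance terms attenuate.
True-score variance = [0.70 + 0.79] + 0.76 = 1.49 + 0.76 = 2.25.
Reliability = 2.25 / 2.76 = 0.815.

0.815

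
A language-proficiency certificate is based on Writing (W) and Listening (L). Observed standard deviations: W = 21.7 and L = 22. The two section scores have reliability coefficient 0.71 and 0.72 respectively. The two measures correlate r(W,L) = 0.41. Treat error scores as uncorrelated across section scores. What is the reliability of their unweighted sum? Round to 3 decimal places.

Var(W+L) = 21.7² + 22² + 2·[21.7·22·0.41] = 954.89 + 391.468 = 1346.36.
With uncorrelated errors the cross-covariances are all true-score covariance, so they carry over unchanged; only the diagonal terms shrink to ρᵢσᵢ².
True-score variance = [21.7²·0.71 + 22²·0.72] + 391.468 = 682.812 + 391.468 = 1074.28.
Reliability = 1074.28 / 1346.36 = 0.798.

0.798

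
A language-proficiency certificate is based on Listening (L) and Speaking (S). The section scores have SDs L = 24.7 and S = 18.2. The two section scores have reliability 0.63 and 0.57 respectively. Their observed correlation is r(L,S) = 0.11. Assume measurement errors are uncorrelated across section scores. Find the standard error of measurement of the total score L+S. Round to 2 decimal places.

Var(total) = 941.33 + 98.8988 = 1040.23.
True-score variance = 573.163 + 98.8988 = 672.062, so reliability = 0.6461.
Error variance = 1040.23 − 672.062 = 368.167; SEM = √368.167 = 19.19.

19.19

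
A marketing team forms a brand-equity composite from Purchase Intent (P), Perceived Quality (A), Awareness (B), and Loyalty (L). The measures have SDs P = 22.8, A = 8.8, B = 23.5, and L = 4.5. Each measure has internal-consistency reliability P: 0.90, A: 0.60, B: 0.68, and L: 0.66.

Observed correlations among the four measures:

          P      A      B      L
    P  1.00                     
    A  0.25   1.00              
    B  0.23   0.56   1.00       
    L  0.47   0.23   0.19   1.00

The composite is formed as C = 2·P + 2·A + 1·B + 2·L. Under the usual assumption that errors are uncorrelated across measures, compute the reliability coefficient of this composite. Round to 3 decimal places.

Var(C) = 2²·22.8² + 2²·8.8² + 23.5² + 2²·4.5² + 2·[4·22.8·8.8·0.25 + 2·22.8·23.5·0.23 + 4·22.8·4.5·0.47 + 2·8.8·23.5·0.56 + 4·8.8·4.5·0.23 + 2·23.5·4.5·0.19] = 3022.37 + 1896.46 = 4918.83.
With uncorrelated errors the cross-covariances are all true-score covariance, so they carry over unchanged; only the diagonal terms shrink to ρᵢσᵢ².
True-score variance = [2²·22.8²·0.90 + 2²·8.8²·0.60 + 23.5²·0.68 + 2²·4.5²·0.66] + 1896.46 = 2486.27 + 1896.46 = 4382.73.
Reliability = 4382.73 / 4918.83 = 0.891.

0.891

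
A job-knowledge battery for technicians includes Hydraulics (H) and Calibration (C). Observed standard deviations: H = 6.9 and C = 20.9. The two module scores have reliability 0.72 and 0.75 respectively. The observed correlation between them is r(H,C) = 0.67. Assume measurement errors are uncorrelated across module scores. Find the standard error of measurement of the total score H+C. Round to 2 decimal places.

11.07

Var(total) = 484.42 + 193.241 = 677.661.
True-score variance = 361.887 + 193.241 = 555.128, so reliability = 0.8192.
Error variance = 677.661 − 555.128 = 122.533; SEM = √122.533 = 11.07.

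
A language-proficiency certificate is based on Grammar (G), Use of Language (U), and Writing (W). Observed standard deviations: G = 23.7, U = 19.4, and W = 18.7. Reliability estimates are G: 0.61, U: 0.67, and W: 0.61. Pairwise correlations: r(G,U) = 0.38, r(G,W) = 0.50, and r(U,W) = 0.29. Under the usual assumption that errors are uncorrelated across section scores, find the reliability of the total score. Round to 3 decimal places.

Var(G+U+W) = 23.7² + 19.4² + 18.7² + 2·[23.7·19.4·0.38 + 23.7·18.7·0.50 + 19.4·18.7·0.29] = 1287.74 + 1003.04 = 2290.78.
Because errors are independent across components, Cov(Tᵢ,Tⱼ) = Cov(Xᵢ,Xⱼ); the off-diagonal part of the true-score variance is the same as above.
True-score variance = [23.7²·0.61 + 19.4²·0.67 + 18.7²·0.61] + 1003.04 = 808.103 + 1003.04 = 1811.14.
Reliability = 1811.14 / 2290.78 = 0.791.

0.791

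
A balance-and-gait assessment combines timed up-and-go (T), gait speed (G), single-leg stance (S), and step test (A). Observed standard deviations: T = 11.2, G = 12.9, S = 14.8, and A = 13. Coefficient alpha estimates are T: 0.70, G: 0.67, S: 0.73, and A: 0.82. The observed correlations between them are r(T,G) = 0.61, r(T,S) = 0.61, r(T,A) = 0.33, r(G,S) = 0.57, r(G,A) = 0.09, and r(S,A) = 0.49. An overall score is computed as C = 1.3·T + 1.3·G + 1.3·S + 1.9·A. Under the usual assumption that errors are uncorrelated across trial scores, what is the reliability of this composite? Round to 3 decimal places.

0.888

Var(C) = 1.3²·11.2² + 1.3²·12.9² + 1.3²·14.8² + 1.9²·13² + 2·[1.69·11.2·12.9·0.61 + 1.69·11.2·14.8·0.61 + 2.47·11.2·13·0.33 + 1.69·12.9·14.8·0.57 + 2.47·12.9·13·0.09 + 2.47·14.8·13·0.49] = 1473.49 + 1785.12 = 3258.61.
With uncorrelated errors the cross-covariances are all true-score covariance, so they carry over unchanged; only the diagonal terms shrink to ρᵢσᵢ².
True-score variance = [1.3²·11.2²·0.70 + 1.3²·12.9²·0.67 + 1.3²·14.8²·0.73 + 1.9²·13²·0.82] + 1785.12 = 1107.33 + 1785.12 = 2892.44.
Reliability = 2892.44 / 3258.61 = 0.888.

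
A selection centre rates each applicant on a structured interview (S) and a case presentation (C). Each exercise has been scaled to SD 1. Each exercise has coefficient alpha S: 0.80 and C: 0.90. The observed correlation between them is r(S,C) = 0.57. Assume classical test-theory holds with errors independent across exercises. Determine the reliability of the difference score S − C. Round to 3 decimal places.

0.651

Var(S−C) = 1 + 1 − 2·0.57 = 2 − 1.14 = 0.86.
With uncorrelated errors the cross-covariances are all true-score covariance, so they carry over unchanged; only the diagonal terms shrink to ρᵢσᵢ².
True-score variance = [0.80 + 0.90] − 1.14 = 1.7 − 1.14 = 0.56.
Reliability = 0.56 / 0.86 = 0.651.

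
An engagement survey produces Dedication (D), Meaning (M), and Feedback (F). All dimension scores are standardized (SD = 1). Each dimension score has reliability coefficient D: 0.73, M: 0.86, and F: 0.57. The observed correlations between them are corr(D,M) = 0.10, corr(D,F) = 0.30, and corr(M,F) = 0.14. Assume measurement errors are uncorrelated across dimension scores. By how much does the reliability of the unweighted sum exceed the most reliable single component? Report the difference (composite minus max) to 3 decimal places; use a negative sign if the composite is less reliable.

Var(sum) = 3 + 1.08 = 4.08; true-score variance = 2.16 + 1.08 = 3.24; composite reliability = 0.7941.
Max component reliability = 0.8600.
Difference = 0.7941 − 0.8600 = -0.066.

-0.066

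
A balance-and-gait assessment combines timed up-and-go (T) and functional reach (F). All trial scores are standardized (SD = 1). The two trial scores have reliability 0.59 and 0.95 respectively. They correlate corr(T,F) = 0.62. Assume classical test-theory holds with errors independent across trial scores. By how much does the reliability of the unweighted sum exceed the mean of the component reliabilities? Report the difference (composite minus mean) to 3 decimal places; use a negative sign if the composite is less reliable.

Var(sum) = 2 + 1.24 = 3.24; true-score variance = 1.54 + 1.24 = 2.78; composite reliability = 0.8580.
Mean component reliability = 0.7700.
Difference = 0.8580 − 0.7700 = 0.088.

0.088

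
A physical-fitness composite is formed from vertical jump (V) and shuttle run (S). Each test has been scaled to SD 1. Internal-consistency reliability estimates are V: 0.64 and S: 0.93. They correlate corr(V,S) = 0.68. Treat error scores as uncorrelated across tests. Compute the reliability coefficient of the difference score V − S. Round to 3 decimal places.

Var(V−S) = 1 + 1 − 2·0.68 = 2 − 1.36 = 0.64.
Under uncorrelated errors the observed covariances equal the true-score covariances, so only the own-variance terms attenuate.
True-score variance = [0.64 + 0.93] − 1.36 = 1.57 − 1.36 = 0.21.
Reliability = 0.21 / 0.64 = 0.328.

0.328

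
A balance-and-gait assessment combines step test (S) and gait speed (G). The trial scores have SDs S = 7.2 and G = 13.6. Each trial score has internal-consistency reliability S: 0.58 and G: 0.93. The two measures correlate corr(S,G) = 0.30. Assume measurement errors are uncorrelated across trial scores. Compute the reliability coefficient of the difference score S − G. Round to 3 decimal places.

0.805

Var(S−G) = 7.2² + 13.6² − 2·7.2·13.6·0.30 = 236.8 − 58.752 = 178.048.
With uncorrelated errors the cross-covariances are all true-score covariance, so they carry over unchanged; only the diagonal terms shrink to ρᵢσᵢ².
True-score variance = [7.2²·0.58 + 13.6²·0.93] − 58.752 = 202.08 − 58.752 = 143.328.
Reliability = 143.328 / 178.048 = 0.805.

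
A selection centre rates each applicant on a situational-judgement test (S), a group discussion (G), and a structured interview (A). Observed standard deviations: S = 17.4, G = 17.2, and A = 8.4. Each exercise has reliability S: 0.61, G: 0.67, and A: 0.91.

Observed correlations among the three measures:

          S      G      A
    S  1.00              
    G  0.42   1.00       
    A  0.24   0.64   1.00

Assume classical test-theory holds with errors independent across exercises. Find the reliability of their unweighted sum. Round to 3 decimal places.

Var(S+G+A) = 17.4² + 17.2² + 8.4² + 2·[17.4·17.2·0.42 + 17.4·8.4·0.24 + 17.2·8.4·0.64] = 669.16 + 506.486 = 1175.65.
Because errors are independent across components, Cov(Tᵢ,Tⱼ) = Cov(Xᵢ,Xⱼ); the off-diagonal part of the true-score variance is the same as above.
True-score variance = [17.4²·0.61 + 17.2²·0.67 + 8.4²·0.91] + 506.486 = 447.106 + 506.486 = 953.592.
Reliability = 953.592 / 1175.65 = 0.811.

0.811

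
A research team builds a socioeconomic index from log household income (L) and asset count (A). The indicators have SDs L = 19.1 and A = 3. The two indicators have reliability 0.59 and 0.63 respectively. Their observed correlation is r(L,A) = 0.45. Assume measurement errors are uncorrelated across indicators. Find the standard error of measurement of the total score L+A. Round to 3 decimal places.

Var(total) = 373.81 + 51.57 = 425.38.
True-score variance = 220.908 + 51.57 = 272.478, so reliability = 0.6406.
Error variance = 425.38 − 272.478 = 152.902; SEM = √152.902 = 12.365.

12.365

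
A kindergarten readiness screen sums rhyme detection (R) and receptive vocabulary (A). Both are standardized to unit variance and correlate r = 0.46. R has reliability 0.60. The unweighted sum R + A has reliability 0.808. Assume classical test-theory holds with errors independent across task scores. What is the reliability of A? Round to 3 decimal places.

0.839

Var(R+A) = 2 + 2·0.46 = 2.920.
True-score variance = ρ_R + ρ_A + 2·0.46, so 0.808 = (0.60 + ρ_A + 0.92) / 2.920.
ρ_A = 0.808·2.920 − 0.60 − 0.92 = 0.839.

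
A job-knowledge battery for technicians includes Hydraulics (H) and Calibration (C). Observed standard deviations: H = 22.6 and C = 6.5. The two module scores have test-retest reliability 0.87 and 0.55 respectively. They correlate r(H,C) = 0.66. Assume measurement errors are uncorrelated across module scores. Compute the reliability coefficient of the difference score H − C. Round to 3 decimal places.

0.762

Var(H−C) = 22.6² + 6.5² − 2·22.6·6.5·0.66 = 553.01 − 193.908 = 359.102.
Because errors are independent across components, Cov(Tᵢ,Tⱼ) = Cov(Xᵢ,Xⱼ); the off-diagonal part of the true-score variance is the same as above.
True-score variance = [22.6²·0.87 + 6.5²·0.55] − 193.908 = 467.599 − 193.908 = 273.691.
Reliability = 273.691 / 359.102 = 0.762.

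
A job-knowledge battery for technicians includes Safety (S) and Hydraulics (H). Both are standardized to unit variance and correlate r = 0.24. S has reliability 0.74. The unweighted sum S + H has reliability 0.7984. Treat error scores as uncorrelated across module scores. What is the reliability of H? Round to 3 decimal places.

Var(S+H) = 2 + 2·0.24 = 2.480.
True-score variance = ρ_S + ρ_H + 2·0.24, so 0.7984 = (0.74 + ρ_H + 0.48) / 2.480.
ρ_H = 0.7984·2.480 − 0.74 − 0.48 = 0.760.

0.760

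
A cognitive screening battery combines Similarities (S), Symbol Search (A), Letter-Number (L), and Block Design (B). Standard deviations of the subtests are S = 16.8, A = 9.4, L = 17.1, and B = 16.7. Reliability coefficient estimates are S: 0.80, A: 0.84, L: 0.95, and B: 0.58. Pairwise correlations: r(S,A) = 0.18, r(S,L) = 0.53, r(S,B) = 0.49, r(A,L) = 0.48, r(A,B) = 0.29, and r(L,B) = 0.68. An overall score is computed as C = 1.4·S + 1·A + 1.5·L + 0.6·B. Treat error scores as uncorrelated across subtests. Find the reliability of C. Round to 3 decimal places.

Var(C) = 1.4²·16.8² + 9.4² + 1.5²·17.1² + 0.6²·16.7² + 2·[1.4·16.8·9.4·0.18 + 2.1·16.8·17.1·0.53 + 0.84·16.8·16.7·0.49 + 1.5·9.4·17.1·0.48 + 0.6·9.4·16.7·0.29 + 0.9·17.1·16.7·0.68] = 1399.87 + 1585.67 = 2985.54.
Because errors are independent across components, Cov(Tᵢ,Tⱼ) = Cov(Xᵢ,Xⱼ); the off-diagonal part of the true-score variance is the same as above.
True-score variance = [1.4²·16.8²·0.80 + 9.4²·0.84 + 1.5²·17.1²·0.95 + 0.6²·16.7²·0.58] + 1585.67 = 1200.03 + 1585.67 = 2785.7.
Reliability = 2785.7 / 2985.54 = 0.933.

0.933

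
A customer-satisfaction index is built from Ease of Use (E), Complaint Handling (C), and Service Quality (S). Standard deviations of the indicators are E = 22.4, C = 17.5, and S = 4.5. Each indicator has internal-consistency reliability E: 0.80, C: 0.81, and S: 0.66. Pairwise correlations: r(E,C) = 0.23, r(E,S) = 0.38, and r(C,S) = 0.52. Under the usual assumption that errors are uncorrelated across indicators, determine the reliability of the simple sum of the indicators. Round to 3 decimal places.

Var(E+C+S) = 22.4² + 17.5² + 4.5² + 2·[22.4·17.5·0.23 + 22.4·4.5·0.38 + 17.5·4.5·0.52] = 828.26 + 338.828 = 1167.09.
Because errors are independent across components, Cov(Tᵢ,Tⱼ) = Cov(Xᵢ,Xⱼ); the off-diagonal part of the true-score variance is the same as above.
True-score variance = [22.4²·0.80 + 17.5²·0.81 + 4.5²·0.66] + 338.828 = 662.836 + 338.828 = 1001.66.
Reliability = 1001.66 / 1167.09 = 0.858.

0.858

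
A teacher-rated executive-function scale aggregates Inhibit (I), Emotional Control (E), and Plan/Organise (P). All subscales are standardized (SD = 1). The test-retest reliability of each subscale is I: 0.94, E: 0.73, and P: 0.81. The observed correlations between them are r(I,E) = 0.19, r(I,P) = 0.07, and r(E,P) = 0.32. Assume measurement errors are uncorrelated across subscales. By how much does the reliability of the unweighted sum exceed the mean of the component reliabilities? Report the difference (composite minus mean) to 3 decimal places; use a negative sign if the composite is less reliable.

0.048

Var(sum) = 3 + 1.16 = 4.16; true-score variance = 2.48 + 1.16 = 3.64; composite reliability = 0.8750.
Mean component reliability = 0.8267.
Difference = 0.8750 − 0.8267 = 0.048.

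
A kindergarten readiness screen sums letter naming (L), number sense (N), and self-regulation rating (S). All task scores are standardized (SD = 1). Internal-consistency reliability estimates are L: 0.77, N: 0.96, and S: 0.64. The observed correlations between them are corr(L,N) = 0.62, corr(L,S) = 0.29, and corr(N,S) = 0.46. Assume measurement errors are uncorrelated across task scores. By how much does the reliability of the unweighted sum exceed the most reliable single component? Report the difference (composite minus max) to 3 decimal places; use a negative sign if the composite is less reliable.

Var(sum) = 3 + 2.74 = 5.74; true-score variance = 2.37 + 2.74 = 5.11; composite reliability = 0.8902.
Max component reliability = 0.9600.
Difference = 0.8902 − 0.9600 = -0.070.

-0.070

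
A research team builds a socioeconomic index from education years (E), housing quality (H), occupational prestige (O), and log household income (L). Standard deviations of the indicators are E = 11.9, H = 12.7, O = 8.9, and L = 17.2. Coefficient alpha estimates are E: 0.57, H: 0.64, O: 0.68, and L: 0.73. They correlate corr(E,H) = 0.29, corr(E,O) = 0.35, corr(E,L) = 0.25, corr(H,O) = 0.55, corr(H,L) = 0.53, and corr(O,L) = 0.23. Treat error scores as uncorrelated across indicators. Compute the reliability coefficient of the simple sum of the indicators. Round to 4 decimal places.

0.8362

Var(E+H+O+L) = 11.9² + 12.7² + 8.9² + 17.2² + 2·[11.9·12.7·0.29 + 11.9·8.9·0.35 + 11.9·17.2·0.25 + 12.7·8.9·0.55 + 12.7·17.2·0.53 + 8.9·17.2·0.23] = 677.95 + 690.429 = 1368.38.
With uncorrelated errors the cross-covariances are all true-score covariance, so they carry over unchanged; only the diagonal terms shrink to ρᵢσᵢ².
True-score variance = [11.9²·0.57 + 12.7²·0.64 + 8.9²·0.68 + 17.2²·0.73] + 690.429 = 453.769 + 690.429 = 1144.2.
Reliability = 1144.2 / 1368.38 = 0.8362.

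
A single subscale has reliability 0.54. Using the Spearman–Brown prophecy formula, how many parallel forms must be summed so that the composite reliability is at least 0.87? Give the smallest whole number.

6

k ≥ ρ*(1−ρ₁)/(ρ₁(1−ρ*)) = 0.87·0.46 / (0.54·0.13) = 5.701.
Smallest integer k = 6.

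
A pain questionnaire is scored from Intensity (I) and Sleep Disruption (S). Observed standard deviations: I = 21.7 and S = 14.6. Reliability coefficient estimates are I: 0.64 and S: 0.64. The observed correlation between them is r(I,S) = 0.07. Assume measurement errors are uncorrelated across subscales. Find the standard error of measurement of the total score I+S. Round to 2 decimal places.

15.69

Var(total) = 684.05 + 44.3548 = 728.405.
True-score variance = 437.792 + 44.3548 = 482.147, so reliability = 0.6619.
Error variance = 728.405 − 482.147 = 246.258; SEM = √246.258 = 15.69.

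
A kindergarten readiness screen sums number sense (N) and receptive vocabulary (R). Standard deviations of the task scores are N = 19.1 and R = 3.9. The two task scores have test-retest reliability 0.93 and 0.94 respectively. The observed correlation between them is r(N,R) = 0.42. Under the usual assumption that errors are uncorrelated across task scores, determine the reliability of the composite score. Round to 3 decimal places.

0.940

Var(N+R) = 19.1² + 3.9² + 2·[19.1·3.9·0.42] = 380.02 + 62.5716 = 442.592.
Under uncorrelated errors the observed covariances equal the true-score covariances, so only the own-variance terms attenuate.
True-score variance = [19.1²·0.93 + 3.9²·0.94] + 62.5716 = 353.571 + 62.5716 = 416.142.
Reliability = 416.142 / 442.592 = 0.940.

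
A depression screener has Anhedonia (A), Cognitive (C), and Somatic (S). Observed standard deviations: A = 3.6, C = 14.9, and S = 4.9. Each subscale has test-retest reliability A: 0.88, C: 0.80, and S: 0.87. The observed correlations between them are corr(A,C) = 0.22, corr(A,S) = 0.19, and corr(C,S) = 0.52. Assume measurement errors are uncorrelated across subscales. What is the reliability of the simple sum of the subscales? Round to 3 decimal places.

Var(A+C+S) = 3.6² + 14.9² + 4.9² + 2·[3.6·14.9·0.22 + 3.6·4.9·0.19 + 14.9·4.9·0.52] = 258.98 + 106.235 = 365.215.
Because errors are independent across components, Cov(Tᵢ,Tⱼ) = Cov(Xᵢ,Xⱼ); the off-diagonal part of the true-score variance is the same as above.
True-score variance = [3.6²·0.88 + 14.9²·0.80 + 4.9²·0.87] + 106.235 = 209.902 + 106.235 = 316.137.
Reliability = 316.137 / 365.215 = 0.866.

0.866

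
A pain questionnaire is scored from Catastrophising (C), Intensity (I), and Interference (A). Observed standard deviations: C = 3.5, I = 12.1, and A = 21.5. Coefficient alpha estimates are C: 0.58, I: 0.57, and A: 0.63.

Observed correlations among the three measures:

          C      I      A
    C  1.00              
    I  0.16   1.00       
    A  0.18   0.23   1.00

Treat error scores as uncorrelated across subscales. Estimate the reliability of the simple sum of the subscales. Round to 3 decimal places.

0.694

Var(C+I+A) = 3.5² + 12.1² + 21.5² + 2·[3.5·12.1·0.16 + 3.5·21.5·0.18 + 12.1·21.5·0.23] = 620.91 + 160.311 = 781.221.
Under uncorrelated errors the observed covariances equal the true-score covariances, so only the own-variance terms attenuate.
True-score variance = [3.5²·0.58 + 12.1²·0.57 + 21.5²·0.63] + 160.311 = 381.776 + 160.311 = 542.087.
Reliability = 542.087 / 781.221 = 0.694.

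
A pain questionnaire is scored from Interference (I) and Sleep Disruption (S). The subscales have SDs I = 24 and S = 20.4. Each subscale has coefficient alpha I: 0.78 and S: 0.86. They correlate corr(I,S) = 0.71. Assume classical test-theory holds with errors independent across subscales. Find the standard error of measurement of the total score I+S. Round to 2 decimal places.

13.60

Var(total) = 992.16 + 695.232 = 1687.39.
True-score variance = 807.178 + 695.232 = 1502.41, so reliability = 0.8904.
Error variance = 1687.39 − 1502.41 = 184.982; SEM = √184.982 = 13.60.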